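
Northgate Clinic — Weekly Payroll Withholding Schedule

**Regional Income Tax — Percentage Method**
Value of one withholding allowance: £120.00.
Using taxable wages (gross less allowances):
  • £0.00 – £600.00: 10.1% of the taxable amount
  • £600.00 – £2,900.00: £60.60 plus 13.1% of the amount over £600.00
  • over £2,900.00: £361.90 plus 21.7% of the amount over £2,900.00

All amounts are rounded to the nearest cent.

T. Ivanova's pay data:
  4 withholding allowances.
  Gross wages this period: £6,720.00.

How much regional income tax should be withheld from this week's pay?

£1,086.68

Regional Income Tax: taxable = £6,720.00 − 4×£120.00 = £6,240.00
  £361.90 + 21.7% × (£6,240.00 − £2,900.00) = £361.90 + 21.7% × £3,340.00 = £1,086.68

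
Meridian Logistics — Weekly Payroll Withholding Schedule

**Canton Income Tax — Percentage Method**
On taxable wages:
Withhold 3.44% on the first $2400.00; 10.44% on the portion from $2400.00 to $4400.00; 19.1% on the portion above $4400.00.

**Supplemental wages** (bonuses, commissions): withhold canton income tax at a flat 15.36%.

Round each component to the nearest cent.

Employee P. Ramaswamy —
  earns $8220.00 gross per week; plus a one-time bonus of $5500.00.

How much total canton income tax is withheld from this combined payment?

$1865.78

Canton Income Tax: taxable = $8220.00
  $291.36 + 19.1% × ($8220.00 − $4400.00) = $291.36 + 19.1% × $3820.00 = $1020.98
Supplemental (15.36% flat on bonus): 15.36% × $5500.00 = $844.80
Total canton income tax: $1020.98 + $844.80 = $1865.78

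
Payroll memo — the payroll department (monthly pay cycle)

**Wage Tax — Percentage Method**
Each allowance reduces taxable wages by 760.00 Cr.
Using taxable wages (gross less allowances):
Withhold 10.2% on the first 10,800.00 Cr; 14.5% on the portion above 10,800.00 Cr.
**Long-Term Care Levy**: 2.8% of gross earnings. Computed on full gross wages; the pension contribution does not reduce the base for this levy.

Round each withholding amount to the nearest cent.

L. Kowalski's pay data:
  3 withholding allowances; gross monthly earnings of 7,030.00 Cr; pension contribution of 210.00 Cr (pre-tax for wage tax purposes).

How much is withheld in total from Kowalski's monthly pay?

659.92 Cr

Wage Tax: taxable = 7,030.00 Cr − 210.00 Cr − 3×760.00 Cr = 4,540.00 Cr
  10.2% × 4,540.00 Cr = 463.08 Cr
Long-Term Care Levy: 2.8% × 7,030.00 Cr = 196.84 Cr
Total: 463.08 Cr + 196.84 Cr = 659.92 Cr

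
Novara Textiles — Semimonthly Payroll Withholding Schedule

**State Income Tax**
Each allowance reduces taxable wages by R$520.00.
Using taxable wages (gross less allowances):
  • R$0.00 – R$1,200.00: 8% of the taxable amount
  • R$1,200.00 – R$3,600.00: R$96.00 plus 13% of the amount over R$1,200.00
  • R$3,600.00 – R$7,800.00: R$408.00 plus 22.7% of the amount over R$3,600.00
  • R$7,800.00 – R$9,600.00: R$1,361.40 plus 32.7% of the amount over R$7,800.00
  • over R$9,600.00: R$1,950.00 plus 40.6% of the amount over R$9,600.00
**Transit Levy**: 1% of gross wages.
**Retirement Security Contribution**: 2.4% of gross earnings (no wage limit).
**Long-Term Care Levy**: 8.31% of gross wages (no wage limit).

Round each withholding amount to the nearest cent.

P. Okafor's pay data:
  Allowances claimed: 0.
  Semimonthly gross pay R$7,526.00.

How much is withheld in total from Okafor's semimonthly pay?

State Income Tax: taxable = R$7,526.00
  R$408.00 + 22.7% × (R$7,526.00 − R$3,600.00) = R$408.00 + 22.7% × R$3,926.00 = R$1,299.20
Transit Levy: 1% × R$7,526.00 = R$75.26
Retirement Security Contribution: 2.4% × R$7,526.00 = R$180.62
Long-Term Care Levy: 8.31% × R$7,526.00 = R$625.41
Total: R$1,299.20 + R$75.26 + R$180.62 + R$625.41 = R$2,180.49

R$2,180.49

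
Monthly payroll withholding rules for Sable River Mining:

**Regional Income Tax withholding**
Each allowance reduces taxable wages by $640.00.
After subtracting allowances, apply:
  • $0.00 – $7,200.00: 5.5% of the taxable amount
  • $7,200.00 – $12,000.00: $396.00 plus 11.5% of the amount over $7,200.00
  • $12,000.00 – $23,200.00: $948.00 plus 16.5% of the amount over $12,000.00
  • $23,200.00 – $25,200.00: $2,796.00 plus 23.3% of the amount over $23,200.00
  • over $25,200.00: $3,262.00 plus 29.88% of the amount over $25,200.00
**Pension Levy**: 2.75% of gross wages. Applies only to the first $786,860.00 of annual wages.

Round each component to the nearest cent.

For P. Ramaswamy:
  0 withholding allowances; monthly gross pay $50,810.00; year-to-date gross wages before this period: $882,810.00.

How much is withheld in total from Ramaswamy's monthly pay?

$10,914.27

Regional Income Tax: taxable = $50,810.00
  $3,262.00 + 29.88% × ($50,810.00 − $25,200.00) = $3,262.00 + 29.88% × $25,610.00 = $10,914.27
Pension Levy: YTD $882,810.00 ≥ cap $786,860.00 → $0.00
Total: $10,914.27 + $0.00 = $10,914.27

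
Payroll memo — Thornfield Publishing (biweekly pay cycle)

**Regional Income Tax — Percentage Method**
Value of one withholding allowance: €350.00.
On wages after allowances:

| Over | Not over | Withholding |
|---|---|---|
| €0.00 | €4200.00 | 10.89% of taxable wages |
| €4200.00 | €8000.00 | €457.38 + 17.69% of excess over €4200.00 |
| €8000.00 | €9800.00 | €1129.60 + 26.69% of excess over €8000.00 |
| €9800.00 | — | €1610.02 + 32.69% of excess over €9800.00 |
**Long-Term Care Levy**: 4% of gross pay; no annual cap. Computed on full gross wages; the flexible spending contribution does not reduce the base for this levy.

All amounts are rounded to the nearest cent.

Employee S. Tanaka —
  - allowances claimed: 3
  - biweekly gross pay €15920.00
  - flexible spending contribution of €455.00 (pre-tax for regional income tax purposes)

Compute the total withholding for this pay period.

€3755.46

Regional Income Tax: taxable = €15920.00 − €455.00 − 3×€350.00 = €14415.00
  €1610.02 + 32.69% × (€14415.00 − €9800.00) = €1610.02 + 32.69% × €4615.00 = €3118.66
Long-Term Care Levy: 4% × €15920.00 = €636.80
Total: €3118.66 + €636.80 = €3755.46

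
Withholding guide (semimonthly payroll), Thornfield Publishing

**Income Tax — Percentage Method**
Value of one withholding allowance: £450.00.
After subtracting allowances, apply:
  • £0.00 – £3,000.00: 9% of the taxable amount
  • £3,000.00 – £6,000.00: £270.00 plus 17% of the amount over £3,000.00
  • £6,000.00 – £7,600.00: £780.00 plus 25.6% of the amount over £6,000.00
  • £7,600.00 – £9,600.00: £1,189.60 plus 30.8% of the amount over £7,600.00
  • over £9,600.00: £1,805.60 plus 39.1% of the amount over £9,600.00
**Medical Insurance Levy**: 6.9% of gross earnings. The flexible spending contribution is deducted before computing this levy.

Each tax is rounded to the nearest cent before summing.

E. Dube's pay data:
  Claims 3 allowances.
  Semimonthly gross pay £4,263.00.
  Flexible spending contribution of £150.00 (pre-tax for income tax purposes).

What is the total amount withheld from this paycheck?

£532.47

Income Tax: taxable = £4,263.00 − £150.00 − 3×£450.00 = £2,763.00
  9% × £2,763.00 = £248.67
Medical Insurance Levy: 6.9% × £4,113.00 = £283.80
Total: £248.67 + £283.80 = £532.47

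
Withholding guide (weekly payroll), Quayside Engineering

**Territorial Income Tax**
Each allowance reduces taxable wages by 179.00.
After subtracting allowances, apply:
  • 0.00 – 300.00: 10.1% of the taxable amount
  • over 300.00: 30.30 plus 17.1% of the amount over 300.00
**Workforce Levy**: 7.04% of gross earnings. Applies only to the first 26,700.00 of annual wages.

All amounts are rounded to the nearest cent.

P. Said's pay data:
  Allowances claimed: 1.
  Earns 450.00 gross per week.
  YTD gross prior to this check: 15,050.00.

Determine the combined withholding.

Territorial Income Tax: taxable = 450.00 − 1×179.00 = 271.00
  10.1% × 271.00 = 27.37
Workforce Levy: 7.04% × 450.00 = 31.68
Total: 27.37 + 31.68 = 59.05

59.05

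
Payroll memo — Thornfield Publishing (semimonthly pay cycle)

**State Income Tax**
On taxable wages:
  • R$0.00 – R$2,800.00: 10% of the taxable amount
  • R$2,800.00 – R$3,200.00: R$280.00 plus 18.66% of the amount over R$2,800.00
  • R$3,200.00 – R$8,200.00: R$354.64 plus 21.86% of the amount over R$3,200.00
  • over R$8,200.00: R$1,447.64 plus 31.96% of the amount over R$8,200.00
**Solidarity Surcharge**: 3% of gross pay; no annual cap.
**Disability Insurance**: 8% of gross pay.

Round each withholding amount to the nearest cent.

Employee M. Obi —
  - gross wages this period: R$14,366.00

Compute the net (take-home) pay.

R$9,367.45

State Income Tax: taxable = R$14,366.00
  R$1,447.64 + 31.96% × (R$14,366.00 − R$8,200.00) = R$1,447.64 + 31.96% × R$6,166.00 = R$3,418.29
Solidarity Surcharge: 3% × R$14,366.00 = R$430.98
Disability Insurance: 8% × R$14,366.00 = R$1,149.28
Total withheld: R$3,418.29 + R$430.98 + R$1,149.28 = R$4,998.55
Net pay: R$14,366.00 − R$4,998.55 = R$9,367.45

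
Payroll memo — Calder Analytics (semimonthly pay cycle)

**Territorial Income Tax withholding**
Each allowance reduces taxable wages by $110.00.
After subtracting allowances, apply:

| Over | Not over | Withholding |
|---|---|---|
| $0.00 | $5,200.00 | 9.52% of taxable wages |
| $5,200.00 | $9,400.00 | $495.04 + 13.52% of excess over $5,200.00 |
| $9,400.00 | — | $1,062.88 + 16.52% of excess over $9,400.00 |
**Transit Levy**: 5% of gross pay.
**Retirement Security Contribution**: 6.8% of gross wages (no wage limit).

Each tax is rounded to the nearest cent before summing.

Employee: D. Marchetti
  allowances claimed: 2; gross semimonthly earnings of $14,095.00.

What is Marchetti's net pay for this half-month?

$10,629.64

Territorial Income Tax: taxable = $14,095.00 − 2×$110.00 = $13,875.00
  $1,062.88 + 16.52% × ($13,875.00 − $9,400.00) = $1,062.88 + 16.52% × $4,475.00 = $1,802.15
Transit Levy: 5% × $14,095.00 = $704.75
Retirement Security Contribution: 6.8% × $14,095.00 = $958.46
Total withheld: $1,802.15 + $704.75 + $958.46 = $3,465.36
Net pay: $14,095.00 − $3,465.36 = $10,629.64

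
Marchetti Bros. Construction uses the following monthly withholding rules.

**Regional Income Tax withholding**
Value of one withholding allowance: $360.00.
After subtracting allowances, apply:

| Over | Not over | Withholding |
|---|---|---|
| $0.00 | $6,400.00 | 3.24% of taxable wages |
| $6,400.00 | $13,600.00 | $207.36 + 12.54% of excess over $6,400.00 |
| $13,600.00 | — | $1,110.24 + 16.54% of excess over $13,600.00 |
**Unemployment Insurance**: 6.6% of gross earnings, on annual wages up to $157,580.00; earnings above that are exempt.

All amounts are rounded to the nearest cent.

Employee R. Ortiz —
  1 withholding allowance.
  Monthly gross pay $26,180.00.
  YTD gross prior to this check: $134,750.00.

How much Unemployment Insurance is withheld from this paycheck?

$1,506.78

Unemployment Insurance: cap $157,580.00 − YTD $134,750.00 = $22,830.00 subject; 6.6% × $22,830.00 = $1,506.78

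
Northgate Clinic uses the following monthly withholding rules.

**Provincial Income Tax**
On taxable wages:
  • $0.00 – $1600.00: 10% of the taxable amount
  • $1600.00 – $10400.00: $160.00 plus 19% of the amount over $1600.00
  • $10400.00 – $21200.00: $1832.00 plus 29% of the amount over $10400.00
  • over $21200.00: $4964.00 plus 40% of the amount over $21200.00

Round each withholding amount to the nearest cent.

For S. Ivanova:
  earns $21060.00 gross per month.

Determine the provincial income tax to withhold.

$4923.40

Provincial Income Tax: taxable = $21060.00
  $1832.00 + 29% × ($21060.00 − $10400.00) = $1832.00 + 29% × $10660.00 = $4923.40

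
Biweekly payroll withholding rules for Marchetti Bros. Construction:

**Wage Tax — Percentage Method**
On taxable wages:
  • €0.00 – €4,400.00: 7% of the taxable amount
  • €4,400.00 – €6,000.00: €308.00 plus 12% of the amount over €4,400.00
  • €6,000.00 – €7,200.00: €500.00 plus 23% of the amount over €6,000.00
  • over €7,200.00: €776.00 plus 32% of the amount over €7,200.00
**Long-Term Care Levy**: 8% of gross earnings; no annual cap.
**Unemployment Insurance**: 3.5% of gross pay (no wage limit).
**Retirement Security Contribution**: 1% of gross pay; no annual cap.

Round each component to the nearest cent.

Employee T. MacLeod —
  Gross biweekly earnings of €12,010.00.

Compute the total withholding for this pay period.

Wage Tax: taxable = €12,010.00
  €776.00 + 32% × (€12,010.00 − €7,200.00) = €776.00 + 32% × €4,810.00 = €2,315.20
Long-Term Care Levy: 8% × €12,010.00 = €960.80
Unemployment Insurance: 3.5% × €12,010.00 = €420.35
Retirement Security Contribution: 1% × €12,010.00 = €120.10
Total: €2,315.20 + €960.80 + €420.35 + €120.10 = €3,816.45

€3,816.45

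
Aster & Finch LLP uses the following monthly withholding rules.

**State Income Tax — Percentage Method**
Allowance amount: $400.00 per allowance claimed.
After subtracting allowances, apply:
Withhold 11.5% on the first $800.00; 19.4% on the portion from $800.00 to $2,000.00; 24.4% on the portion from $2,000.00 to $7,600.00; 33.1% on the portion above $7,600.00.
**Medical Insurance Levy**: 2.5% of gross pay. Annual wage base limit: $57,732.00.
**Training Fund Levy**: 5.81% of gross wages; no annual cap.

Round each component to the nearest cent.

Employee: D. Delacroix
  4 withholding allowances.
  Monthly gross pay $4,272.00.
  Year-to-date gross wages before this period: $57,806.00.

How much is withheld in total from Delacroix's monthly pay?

$736.97

State Income Tax: taxable = $4,272.00 − 4×$400.00 = $2,672.00
  $324.80 + 24.4% × ($2,672.00 − $2,000.00) = $324.80 + 24.4% × $672.00 = $488.77
Medical Insurance Levy: YTD $57,806.00 ≥ cap $57,732.00 → $0.00
Training Fund Levy: 5.81% × $4,272.00 = $248.20
Total: $488.77 + $0.00 + $248.20 = $736.97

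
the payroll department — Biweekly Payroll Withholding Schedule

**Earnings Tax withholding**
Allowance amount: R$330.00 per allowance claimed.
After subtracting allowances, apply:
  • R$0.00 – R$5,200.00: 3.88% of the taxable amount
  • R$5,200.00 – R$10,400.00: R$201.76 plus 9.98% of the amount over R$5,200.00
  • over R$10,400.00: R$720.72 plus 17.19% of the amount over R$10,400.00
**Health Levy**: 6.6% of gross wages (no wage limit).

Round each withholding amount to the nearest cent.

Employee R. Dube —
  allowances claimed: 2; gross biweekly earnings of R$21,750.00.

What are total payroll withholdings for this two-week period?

Earnings Tax: taxable = R$21,750.00 − 2×R$330.00 = R$21,090.00
  R$720.72 + 17.19% × (R$21,090.00 − R$10,400.00) = R$720.72 + 17.19% × R$10,690.00 = R$2,558.33
Health Levy: 6.6% × R$21,750.00 = R$1,435.50
Total: R$2,558.33 + R$1,435.50 = R$3,993.83

R$3,993.83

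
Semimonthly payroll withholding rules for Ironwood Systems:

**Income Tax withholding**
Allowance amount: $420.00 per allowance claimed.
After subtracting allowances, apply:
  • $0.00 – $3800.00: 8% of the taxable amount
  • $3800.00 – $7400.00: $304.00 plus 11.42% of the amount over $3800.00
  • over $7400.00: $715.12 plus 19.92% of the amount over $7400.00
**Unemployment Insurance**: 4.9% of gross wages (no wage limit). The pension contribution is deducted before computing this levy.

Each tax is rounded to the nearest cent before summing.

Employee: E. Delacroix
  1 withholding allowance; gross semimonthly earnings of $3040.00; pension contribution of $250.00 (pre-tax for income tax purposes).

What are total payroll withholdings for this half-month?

Income Tax: taxable = $3040.00 − $250.00 − 1×$420.00 = $2370.00
  8% × $2370.00 = $189.60
Unemployment Insurance: 4.9% × $2790.00 = $136.71
Total: $189.60 + $136.71 = $326.31

$326.31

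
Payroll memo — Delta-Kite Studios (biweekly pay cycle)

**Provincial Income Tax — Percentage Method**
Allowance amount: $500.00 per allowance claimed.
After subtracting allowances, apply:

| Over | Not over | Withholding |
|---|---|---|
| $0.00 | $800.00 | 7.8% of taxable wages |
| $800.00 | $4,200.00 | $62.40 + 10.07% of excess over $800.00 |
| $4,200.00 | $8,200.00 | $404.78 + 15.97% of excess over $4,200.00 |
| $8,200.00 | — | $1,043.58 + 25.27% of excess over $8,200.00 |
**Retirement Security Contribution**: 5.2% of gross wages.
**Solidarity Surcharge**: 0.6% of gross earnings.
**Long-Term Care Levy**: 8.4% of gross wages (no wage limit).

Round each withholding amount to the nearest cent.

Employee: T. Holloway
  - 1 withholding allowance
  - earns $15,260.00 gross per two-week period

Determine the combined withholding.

Provincial Income Tax: taxable = $15,260.00 − 1×$500.00 = $14,760.00
  $1,043.58 + 25.27% × ($14,760.00 − $8,200.00) = $1,043.58 + 25.27% × $6,560.00 = $2,701.29
Retirement Security Contribution: 5.2% × $15,260.00 = $793.52
Solidarity Surcharge: 0.6% × $15,260.00 = $91.56
Long-Term Care Levy: 8.4% × $15,260.00 = $1,281.84
Total: $2,701.29 + $793.52 + $91.56 + $1,281.84 = $4,868.21

$4,868.21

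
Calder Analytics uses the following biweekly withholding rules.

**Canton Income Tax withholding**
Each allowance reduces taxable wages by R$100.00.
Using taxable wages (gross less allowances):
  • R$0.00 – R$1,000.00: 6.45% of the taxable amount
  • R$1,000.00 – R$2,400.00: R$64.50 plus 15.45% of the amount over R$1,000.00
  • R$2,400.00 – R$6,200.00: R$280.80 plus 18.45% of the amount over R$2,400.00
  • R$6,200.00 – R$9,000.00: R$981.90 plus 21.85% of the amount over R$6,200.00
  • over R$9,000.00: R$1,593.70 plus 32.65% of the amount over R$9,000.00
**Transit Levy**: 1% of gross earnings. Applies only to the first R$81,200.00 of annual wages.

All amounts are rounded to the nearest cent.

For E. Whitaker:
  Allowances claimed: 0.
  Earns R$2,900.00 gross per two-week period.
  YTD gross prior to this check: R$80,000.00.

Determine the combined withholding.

R$385.05

Canton Income Tax: taxable = R$2,900.00
  R$280.80 + 18.45% × (R$2,900.00 − R$2,400.00) = R$280.80 + 18.45% × R$500.00 = R$373.05
Transit Levy: cap R$81,200.00 − YTD R$80,000.00 = R$1,200.00 subject; 1% × R$1,200.00 = R$12.00
Total: R$373.05 + R$12.00 = R$385.05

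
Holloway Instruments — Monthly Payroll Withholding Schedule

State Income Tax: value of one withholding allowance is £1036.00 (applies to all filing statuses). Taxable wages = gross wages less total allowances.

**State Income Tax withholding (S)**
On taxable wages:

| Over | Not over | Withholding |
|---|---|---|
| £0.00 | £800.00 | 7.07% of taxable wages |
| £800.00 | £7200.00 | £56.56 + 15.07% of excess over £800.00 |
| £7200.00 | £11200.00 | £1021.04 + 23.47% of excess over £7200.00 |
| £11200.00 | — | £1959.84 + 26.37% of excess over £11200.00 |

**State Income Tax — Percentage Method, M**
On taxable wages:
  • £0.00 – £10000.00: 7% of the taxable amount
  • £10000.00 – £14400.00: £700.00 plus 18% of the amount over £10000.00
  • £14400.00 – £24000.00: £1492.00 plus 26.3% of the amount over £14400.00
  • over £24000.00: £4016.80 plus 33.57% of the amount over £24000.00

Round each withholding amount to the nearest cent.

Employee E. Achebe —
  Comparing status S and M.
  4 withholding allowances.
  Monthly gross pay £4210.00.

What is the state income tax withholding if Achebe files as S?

£4.67

State Income Tax (S): taxable = £4210.00 − 4×£1036.00 = £66.00
  7.07% × £66.00 = £4.67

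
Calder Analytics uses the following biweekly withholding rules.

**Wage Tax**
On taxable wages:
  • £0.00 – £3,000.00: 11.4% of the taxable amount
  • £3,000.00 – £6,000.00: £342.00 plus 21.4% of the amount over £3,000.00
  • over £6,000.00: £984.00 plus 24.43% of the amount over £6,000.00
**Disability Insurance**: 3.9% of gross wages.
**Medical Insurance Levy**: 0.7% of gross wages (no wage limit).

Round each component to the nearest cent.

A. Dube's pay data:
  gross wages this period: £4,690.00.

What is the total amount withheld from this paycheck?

£919.40

Wage Tax: taxable = £4,690.00
  £342.00 + 21.4% × (£4,690.00 − £3,000.00) = £342.00 + 21.4% × £1,690.00 = £703.66
Disability Insurance: 3.9% × £4,690.00 = £182.91
Medical Insurance Levy: 0.7% × £4,690.00 = £32.83
Total: £703.66 + £182.91 + £32.83 = £919.40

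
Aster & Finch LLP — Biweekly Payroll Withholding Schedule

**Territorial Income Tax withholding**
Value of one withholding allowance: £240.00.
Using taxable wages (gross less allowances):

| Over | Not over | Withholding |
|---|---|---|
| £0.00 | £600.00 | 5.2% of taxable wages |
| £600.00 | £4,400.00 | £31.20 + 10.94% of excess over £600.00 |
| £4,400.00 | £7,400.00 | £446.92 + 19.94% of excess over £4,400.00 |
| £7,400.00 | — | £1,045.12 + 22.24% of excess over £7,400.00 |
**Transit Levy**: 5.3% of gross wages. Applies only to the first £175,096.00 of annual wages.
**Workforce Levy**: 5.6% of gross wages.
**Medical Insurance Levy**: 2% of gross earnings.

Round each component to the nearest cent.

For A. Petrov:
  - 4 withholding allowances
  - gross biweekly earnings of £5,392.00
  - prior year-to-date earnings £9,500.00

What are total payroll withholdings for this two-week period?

Territorial Income Tax: taxable = £5,392.00 − 4×£240.00 = £4,432.00
  £446.92 + 19.94% × (£4,432.00 − £4,400.00) = £446.92 + 19.94% × £32.00 = £453.30
Transit Levy: 5.3% × £5,392.00 = £285.78
Workforce Levy: 5.6% × £5,392.00 = £301.95
Medical Insurance Levy: 2% × £5,392.00 = £107.84
Total: £453.30 + £285.78 + £301.95 + £107.84 = £1,148.87

£1,148.87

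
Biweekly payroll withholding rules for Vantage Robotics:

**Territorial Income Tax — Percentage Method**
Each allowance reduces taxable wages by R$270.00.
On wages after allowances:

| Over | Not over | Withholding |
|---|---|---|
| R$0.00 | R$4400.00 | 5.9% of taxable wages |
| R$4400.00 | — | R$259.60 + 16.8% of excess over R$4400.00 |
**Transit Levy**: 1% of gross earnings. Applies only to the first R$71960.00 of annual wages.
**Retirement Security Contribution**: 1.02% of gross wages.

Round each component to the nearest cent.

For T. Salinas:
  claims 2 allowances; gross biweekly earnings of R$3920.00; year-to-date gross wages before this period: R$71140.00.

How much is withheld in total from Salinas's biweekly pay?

R$247.60

Territorial Income Tax: taxable = R$3920.00 − 2×R$270.00 = R$3380.00
  5.9% × R$3380.00 = R$199.42
Transit Levy: cap R$71960.00 − YTD R$71140.00 = R$820.00 subject; 1% × R$820.00 = R$8.20
Retirement Security Contribution: 1.02% × R$3920.00 = R$39.98
Total: R$199.42 + R$8.20 + R$39.98 = R$247.60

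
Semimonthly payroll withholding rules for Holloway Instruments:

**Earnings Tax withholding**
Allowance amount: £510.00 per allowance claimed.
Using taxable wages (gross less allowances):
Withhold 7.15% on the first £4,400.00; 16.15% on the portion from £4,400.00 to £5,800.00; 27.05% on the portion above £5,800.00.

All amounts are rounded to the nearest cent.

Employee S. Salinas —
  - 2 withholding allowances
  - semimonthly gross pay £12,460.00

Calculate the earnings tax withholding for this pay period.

£2,066.32

Earnings Tax: taxable = £12,460.00 − 2×£510.00 = £11,440.00
  £540.70 + 27.05% × (£11,440.00 − £5,800.00) = £540.70 + 27.05% × £5,640.00 = £2,066.32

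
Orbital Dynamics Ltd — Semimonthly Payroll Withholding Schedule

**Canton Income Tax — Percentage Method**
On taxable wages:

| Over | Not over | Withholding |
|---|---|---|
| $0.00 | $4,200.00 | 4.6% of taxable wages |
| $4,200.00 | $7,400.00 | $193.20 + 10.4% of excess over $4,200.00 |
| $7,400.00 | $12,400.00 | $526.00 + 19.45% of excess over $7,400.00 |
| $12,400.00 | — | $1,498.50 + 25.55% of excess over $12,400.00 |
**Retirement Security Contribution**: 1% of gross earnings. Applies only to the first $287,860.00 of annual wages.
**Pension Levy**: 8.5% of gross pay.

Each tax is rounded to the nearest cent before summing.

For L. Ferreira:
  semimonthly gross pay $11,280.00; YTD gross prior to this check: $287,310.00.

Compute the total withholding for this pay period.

$2,244.96

Canton Income Tax: taxable = $11,280.00
  $526.00 + 19.45% × ($11,280.00 − $7,400.00) = $526.00 + 19.45% × $3,880.00 = $1,280.66
Retirement Security Contribution: cap $287,860.00 − YTD $287,310.00 = $550.00 subject; 1% × $550.00 = $5.50
Pension Levy: 8.5% × $11,280.00 = $958.80
Total: $1,280.66 + $5.50 + $958.80 = $2,244.96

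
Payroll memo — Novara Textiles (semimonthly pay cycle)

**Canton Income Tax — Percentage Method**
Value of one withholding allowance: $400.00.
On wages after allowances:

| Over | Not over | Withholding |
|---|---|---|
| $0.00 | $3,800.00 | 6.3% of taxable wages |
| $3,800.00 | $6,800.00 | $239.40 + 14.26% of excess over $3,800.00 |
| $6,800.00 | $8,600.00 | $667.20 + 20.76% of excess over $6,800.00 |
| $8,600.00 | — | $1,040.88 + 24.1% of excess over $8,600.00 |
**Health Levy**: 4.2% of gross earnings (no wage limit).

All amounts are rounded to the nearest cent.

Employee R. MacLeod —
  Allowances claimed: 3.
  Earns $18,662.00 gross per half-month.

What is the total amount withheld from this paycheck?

Canton Income Tax: taxable = $18,662.00 − 3×$400.00 = $17,462.00
  $1,040.88 + 24.1% × ($17,462.00 − $8,600.00) = $1,040.88 + 24.1% × $8,862.00 = $3,176.62
Health Levy: 4.2% × $18,662.00 = $783.80
Total: $3,176.62 + $783.80 = $3,960.42

$3,960.42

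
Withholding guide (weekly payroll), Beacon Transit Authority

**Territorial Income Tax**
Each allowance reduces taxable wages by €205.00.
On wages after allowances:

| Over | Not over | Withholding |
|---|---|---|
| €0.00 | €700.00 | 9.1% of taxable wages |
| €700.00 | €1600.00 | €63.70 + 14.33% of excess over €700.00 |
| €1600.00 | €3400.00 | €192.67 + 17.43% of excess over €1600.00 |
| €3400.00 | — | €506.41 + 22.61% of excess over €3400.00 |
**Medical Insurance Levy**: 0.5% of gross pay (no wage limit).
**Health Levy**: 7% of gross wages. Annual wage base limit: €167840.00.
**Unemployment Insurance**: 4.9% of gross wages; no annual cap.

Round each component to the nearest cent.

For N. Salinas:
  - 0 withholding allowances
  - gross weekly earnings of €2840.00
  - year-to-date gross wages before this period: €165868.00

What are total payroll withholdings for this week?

€700.20

Territorial Income Tax: taxable = €2840.00
  €192.67 + 17.43% × (€2840.00 − €1600.00) = €192.67 + 17.43% × €1240.00 = €408.80
Medical Insurance Levy: 0.5% × €2840.00 = €14.20
Health Levy: cap €167840.00 − YTD €165868.00 = €1972.00 subject; 7% × €1972.00 = €138.04
Unemployment Insurance: 4.9% × €2840.00 = €139.16
Total: €408.80 + €14.20 + €138.04 + €139.16 = €700.20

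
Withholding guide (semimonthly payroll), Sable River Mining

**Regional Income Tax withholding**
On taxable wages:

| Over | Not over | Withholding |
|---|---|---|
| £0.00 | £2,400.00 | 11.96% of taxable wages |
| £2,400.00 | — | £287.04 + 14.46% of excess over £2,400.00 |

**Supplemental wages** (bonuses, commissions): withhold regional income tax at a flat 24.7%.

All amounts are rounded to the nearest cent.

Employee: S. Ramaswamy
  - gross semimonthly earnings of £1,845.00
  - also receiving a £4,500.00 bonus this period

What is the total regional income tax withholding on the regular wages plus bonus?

Regional Income Tax: taxable = £1,845.00
  11.96% × £1,845.00 = £220.66
Supplemental (24.7% flat on bonus): 24.7% × £4,500.00 = £1,111.50
Total regional income tax: £220.66 + £1,111.50 = £1,332.16

£1,332.16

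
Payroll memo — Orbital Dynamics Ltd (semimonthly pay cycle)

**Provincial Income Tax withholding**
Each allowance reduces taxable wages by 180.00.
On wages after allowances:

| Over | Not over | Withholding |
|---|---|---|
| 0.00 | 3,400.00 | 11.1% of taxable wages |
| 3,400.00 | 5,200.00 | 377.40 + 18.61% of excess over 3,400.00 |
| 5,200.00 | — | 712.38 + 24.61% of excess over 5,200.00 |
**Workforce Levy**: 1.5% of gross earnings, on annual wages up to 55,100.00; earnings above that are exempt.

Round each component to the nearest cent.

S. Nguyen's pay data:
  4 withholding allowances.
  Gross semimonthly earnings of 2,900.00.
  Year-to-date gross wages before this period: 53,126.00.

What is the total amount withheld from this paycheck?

271.59

Provincial Income Tax: taxable = 2,900.00 − 4×180.00 = 2,180.00
  11.1% × 2,180.00 = 241.98
Workforce Levy: cap 55,100.00 − YTD 53,126.00 = 1,974.00 subject; 1.5% × 1,974.00 = 29.61
Total: 241.98 + 29.61 = 271.59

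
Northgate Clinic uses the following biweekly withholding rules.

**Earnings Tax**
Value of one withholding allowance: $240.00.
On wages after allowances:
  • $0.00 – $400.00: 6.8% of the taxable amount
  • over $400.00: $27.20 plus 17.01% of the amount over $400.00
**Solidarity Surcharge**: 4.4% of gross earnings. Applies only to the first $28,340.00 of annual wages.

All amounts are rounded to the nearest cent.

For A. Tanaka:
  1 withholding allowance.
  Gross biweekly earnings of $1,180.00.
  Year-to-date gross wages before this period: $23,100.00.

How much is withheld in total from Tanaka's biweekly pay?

Earnings Tax: taxable = $1,180.00 − 1×$240.00 = $940.00
  $27.20 + 17.01% × ($940.00 − $400.00) = $27.20 + 17.01% × $540.00 = $119.05
Solidarity Surcharge: 4.4% × $1,180.00 = $51.92
Total: $119.05 + $51.92 = $170.97

$170.97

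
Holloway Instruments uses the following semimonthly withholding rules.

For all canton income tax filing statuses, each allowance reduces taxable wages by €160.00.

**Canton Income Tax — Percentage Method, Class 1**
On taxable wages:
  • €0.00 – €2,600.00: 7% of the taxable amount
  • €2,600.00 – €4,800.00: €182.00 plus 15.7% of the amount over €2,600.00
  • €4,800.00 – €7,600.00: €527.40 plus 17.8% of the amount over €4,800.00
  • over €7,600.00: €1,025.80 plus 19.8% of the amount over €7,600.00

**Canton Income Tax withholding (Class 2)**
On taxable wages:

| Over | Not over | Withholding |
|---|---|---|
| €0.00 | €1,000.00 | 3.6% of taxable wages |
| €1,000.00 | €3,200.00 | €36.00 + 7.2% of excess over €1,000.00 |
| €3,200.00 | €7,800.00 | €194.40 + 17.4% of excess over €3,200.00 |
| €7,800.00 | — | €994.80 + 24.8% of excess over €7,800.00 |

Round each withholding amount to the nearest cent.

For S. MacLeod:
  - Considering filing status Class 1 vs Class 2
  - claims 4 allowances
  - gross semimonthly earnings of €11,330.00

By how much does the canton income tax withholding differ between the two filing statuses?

€73.90

Canton Income Tax (Class 1): taxable = €11,330.00 − 4×€160.00 = €10,690.00
  €1,025.80 + 19.8% × (€10,690.00 − €7,600.00) = €1,025.80 + 19.8% × €3,090.00 = €1,637.62
Canton Income Tax (Class 2): taxable = €11,330.00 − 4×€160.00 = €10,690.00
  €994.80 + 24.8% × (€10,690.00 − €7,800.00) = €994.80 + 24.8% × €2,890.00 = €1,711.52
Difference: |€1,637.62 − €1,711.52| = €73.90 (higher under Class 2)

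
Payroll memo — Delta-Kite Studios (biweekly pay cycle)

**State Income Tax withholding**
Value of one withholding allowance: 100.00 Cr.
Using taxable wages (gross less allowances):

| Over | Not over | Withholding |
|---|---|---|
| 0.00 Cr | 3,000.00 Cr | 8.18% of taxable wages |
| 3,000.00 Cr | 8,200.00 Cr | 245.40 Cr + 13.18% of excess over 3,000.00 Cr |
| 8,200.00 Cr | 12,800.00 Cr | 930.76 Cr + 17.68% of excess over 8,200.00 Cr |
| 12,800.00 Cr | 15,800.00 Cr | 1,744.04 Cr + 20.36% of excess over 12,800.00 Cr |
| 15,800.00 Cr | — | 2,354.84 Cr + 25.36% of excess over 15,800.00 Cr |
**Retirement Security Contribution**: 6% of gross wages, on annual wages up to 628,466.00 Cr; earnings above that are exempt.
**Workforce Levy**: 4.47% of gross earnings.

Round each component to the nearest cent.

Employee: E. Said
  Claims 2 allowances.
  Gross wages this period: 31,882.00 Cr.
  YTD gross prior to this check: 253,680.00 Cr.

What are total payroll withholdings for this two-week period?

State Income Tax: taxable = 31,882.00 Cr − 2×100.00 Cr = 31,682.00 Cr
  2,354.84 Cr + 25.36% × (31,682.00 Cr − 15,800.00 Cr) = 2,354.84 Cr + 25.36% × 15,882.00 Cr = 6,382.52 Cr
Retirement Security Contribution: 6% × 31,882.00 Cr = 1,912.92 Cr
Workforce Levy: 4.47% × 31,882.00 Cr = 1,425.13 Cr
Total: 6,382.52 Cr + 1,912.92 Cr + 1,425.13 Cr = 9,720.57 Cr

9,720.57 Cr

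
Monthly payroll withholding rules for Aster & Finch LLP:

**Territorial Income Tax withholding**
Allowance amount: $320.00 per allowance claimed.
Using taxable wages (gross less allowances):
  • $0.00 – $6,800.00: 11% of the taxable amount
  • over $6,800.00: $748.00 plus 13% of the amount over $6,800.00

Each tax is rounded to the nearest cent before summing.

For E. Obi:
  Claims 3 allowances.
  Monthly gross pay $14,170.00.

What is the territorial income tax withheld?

Territorial Income Tax: taxable = $14,170.00 − 3×$320.00 = $13,210.00
  $748.00 + 13% × ($13,210.00 − $6,800.00) = $748.00 + 13% × $6,410.00 = $1,581.30

$1,581.30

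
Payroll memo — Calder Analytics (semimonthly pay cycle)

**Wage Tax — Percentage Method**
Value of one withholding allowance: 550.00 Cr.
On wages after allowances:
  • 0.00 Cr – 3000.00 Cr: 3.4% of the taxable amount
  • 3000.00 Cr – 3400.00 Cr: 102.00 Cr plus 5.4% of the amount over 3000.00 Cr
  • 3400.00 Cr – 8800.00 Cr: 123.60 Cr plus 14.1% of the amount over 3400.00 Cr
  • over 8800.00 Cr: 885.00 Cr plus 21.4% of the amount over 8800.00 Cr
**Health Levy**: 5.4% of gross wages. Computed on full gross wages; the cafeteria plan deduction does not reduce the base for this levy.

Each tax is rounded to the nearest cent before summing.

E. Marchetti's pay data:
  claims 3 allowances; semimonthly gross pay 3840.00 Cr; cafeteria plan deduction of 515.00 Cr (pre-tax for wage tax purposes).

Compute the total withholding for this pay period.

Wage Tax: taxable = 3840.00 Cr − 515.00 Cr − 3×550.00 Cr = 1675.00 Cr
  3.4% × 1675.00 Cr = 56.95 Cr
Health Levy: 5.4% × 3840.00 Cr = 207.36 Cr
Total: 56.95 Cr + 207.36 Cr = 264.31 Cr

264.31 Cr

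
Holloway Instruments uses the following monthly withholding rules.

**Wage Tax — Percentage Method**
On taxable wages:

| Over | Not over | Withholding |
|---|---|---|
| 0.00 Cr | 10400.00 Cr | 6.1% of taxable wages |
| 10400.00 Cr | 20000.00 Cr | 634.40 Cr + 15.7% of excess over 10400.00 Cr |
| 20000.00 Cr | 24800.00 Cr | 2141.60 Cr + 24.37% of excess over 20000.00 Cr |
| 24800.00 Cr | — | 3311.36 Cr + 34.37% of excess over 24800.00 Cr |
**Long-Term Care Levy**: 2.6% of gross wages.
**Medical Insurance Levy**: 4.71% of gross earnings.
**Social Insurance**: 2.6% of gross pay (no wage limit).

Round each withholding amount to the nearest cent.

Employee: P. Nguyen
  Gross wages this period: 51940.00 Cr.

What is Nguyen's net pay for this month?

Wage Tax: taxable = 51940.00 Cr
  3311.36 Cr + 34.37% × (51940.00 Cr − 24800.00 Cr) = 3311.36 Cr + 34.37% × 27140.00 Cr = 12639.38 Cr
Long-Term Care Levy: 2.6% × 51940.00 Cr = 1350.44 Cr
Medical Insurance Levy: 4.71% × 51940.00 Cr = 2446.37 Cr
Social Insurance: 2.6% × 51940.00 Cr = 1350.44 Cr
Total withheld: 12639.38 Cr + 1350.44 Cr + 2446.37 Cr + 1350.44 Cr = 17786.63 Cr
Net pay: 51940.00 Cr − 17786.63 Cr = 34153.37 Cr

34153.37 Cr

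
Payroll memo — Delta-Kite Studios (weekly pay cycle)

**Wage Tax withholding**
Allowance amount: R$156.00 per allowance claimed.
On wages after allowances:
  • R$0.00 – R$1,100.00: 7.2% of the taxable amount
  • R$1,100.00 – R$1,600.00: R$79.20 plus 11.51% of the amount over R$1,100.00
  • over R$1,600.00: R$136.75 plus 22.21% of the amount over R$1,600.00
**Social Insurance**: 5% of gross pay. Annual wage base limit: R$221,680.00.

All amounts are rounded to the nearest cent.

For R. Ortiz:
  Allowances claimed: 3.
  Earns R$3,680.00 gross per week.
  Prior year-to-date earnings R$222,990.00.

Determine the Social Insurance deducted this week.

R$0.00

Social Insurance: YTD R$222,990.00 ≥ cap R$221,680.00 → R$0.00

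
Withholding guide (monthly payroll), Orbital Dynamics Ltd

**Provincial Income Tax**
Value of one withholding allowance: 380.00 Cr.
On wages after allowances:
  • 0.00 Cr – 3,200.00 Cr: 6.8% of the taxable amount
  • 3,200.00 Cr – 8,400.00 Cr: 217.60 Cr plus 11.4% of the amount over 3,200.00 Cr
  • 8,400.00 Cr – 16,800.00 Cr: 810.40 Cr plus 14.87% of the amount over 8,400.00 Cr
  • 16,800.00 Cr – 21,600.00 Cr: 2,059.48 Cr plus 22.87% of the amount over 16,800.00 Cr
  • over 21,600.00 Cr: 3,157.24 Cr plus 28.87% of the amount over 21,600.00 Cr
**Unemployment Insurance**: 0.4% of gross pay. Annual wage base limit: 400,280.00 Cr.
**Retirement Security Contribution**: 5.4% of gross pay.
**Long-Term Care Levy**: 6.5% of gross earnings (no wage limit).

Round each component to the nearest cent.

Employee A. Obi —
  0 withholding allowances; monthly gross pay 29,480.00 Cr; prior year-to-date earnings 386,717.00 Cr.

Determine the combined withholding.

Provincial Income Tax: taxable = 29,480.00 Cr
  3,157.24 Cr + 28.87% × (29,480.00 Cr − 21,600.00 Cr) = 3,157.24 Cr + 28.87% × 7,880.00 Cr = 5,432.20 Cr
Unemployment Insurance: cap 400,280.00 Cr − YTD 386,717.00 Cr = 13,563.00 Cr subject; 0.4% × 13,563.00 Cr = 54.25 Cr
Retirement Security Contribution: 5.4% × 29,480.00 Cr = 1,591.92 Cr
Long-Term Care Levy: 6.5% × 29,480.00 Cr = 1,916.20 Cr
Total: 5,432.20 Cr + 54.25 Cr + 1,591.92 Cr + 1,916.20 Cr = 8,994.57 Cr

8,994.57 Cr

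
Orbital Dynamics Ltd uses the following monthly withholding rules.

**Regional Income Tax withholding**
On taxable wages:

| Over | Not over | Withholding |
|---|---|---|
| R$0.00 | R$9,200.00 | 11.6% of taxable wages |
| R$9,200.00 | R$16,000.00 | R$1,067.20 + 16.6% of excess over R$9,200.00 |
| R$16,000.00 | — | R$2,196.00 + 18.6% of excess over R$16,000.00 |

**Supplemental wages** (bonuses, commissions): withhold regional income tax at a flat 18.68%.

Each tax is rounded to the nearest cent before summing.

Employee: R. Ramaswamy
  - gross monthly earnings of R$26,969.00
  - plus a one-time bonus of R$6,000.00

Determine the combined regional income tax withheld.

Regional Income Tax: taxable = R$26,969.00
  R$2,196.00 + 18.6% × (R$26,969.00 − R$16,000.00) = R$2,196.00 + 18.6% × R$10,969.00 = R$4,236.23
Supplemental (18.68% flat on bonus): 18.68% × R$6,000.00 = R$1,120.80
Total regional income tax: R$4,236.23 + R$1,120.80 = R$5,357.03

R$5,357.03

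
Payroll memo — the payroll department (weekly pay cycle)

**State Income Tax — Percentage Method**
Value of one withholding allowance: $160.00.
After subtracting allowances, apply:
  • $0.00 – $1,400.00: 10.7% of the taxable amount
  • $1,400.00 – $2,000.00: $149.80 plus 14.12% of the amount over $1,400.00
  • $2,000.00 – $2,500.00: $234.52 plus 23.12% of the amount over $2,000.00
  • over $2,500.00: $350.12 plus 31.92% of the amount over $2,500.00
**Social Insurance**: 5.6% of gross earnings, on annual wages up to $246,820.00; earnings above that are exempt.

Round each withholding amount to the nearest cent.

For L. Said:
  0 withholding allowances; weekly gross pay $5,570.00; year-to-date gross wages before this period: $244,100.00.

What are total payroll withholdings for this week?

State Income Tax: taxable = $5,570.00
  $350.12 + 31.92% × ($5,570.00 − $2,500.00) = $350.12 + 31.92% × $3,070.00 = $1,330.06
Social Insurance: cap $246,820.00 − YTD $244,100.00 = $2,720.00 subject; 5.6% × $2,720.00 = $152.32
Total: $1,330.06 + $152.32 = $1,482.38

$1,482.38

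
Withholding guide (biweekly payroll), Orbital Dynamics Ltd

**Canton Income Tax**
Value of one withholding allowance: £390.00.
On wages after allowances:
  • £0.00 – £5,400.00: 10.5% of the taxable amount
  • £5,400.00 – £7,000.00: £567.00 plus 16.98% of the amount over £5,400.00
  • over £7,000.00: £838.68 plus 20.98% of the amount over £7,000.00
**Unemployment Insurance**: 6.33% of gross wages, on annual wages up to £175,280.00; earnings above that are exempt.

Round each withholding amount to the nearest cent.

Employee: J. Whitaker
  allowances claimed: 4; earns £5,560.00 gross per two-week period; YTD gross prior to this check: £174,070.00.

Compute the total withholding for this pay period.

Canton Income Tax: taxable = £5,560.00 − 4×£390.00 = £4,000.00
  10.5% × £4,000.00 = £420.00
Unemployment Insurance: cap £175,280.00 − YTD £174,070.00 = £1,210.00 subject; 6.33% × £1,210.00 = £76.59
Total: £420.00 + £76.59 = £496.59

£496.59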